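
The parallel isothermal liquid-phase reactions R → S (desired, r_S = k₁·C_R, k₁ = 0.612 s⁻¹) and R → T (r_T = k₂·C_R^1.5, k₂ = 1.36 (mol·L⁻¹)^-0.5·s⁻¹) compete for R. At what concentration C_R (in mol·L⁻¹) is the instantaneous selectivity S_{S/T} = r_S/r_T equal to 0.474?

0.901 mol·L⁻¹

S_{S/T} = (k₁/k₂)·C_R^-0.5 ⇒ C_R = (S·k₂/k₁)^(-2).
= (0.474×1.36/0.612)^(-2) = (1.053)^(-2) = 0.901 mol·L⁻¹.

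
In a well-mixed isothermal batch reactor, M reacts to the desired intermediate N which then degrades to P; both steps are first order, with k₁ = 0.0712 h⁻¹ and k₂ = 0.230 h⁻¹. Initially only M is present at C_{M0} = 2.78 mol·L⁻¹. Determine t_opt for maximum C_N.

Setting dC_N/dt = 0 gives t_opt = ln(k₂/k₁)/(k₂−k₁).
= ln(0.230/0.0712)/(0.230−0.0712) = ln(3.230)/0.1588 = 1.173/0.1588 = 7.38 h.

7.38 h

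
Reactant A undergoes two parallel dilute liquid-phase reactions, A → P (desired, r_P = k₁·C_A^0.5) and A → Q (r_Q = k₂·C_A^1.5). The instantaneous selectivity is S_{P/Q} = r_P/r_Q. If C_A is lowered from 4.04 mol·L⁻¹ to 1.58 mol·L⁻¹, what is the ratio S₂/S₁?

2.56

S_{P/Q} = (k₁/k₂)·C_A⁻¹, so S₂/S₁ = (C_{A,2}/C_{A,1})⁻¹.
= 4.04/1.58 = 2.56.
Selectivity toward P rises as C_A falls — low-concentration operation is favoured.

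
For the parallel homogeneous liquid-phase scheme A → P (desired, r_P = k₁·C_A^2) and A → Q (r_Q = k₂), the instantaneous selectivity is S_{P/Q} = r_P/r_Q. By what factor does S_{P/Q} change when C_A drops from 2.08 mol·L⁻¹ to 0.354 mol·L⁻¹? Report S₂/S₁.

S_{P/Q} = (k₁/k₂)·C_A^2, so S₂/S₁ = (C_{A,2}/C_{A,1})^2.
= (0.354/2.08)^2 = (0.1702)^2 = 0.0290.
Selectivity toward P falls as C_A falls — high-concentration operation is favoured.

0.0290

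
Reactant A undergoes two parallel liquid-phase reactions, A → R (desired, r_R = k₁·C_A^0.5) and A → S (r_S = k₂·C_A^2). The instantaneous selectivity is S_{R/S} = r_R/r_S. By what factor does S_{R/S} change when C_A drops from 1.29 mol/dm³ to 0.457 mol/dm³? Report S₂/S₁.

4.74

S_{R/S} = (k₁/k₂)·C_A^-1.5, so S₂/S₁ = (C_{A,2}/C_{A,1})^-1.5.
= (0.457/1.29)^(-1.5) = (0.3543)^(-1.5) = 4.74.
Selectivity toward R rises as C_A falls — low-concentration operation is favoured.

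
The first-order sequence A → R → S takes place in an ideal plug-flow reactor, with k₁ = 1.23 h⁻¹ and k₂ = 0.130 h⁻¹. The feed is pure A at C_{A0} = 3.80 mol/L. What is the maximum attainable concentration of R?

2.91 mol/L

At the optimum, C_{R,max}/C_{A0} = (k₁/k₂)^[k₂/(k₂−k₁)].
= (1.23/0.130)^(0.130/(0.130−1.23)) = (9.462)^(-0.1182) = 0.7668.
C_{R,max} = 0.7668×3.80 = 2.91 mol/L.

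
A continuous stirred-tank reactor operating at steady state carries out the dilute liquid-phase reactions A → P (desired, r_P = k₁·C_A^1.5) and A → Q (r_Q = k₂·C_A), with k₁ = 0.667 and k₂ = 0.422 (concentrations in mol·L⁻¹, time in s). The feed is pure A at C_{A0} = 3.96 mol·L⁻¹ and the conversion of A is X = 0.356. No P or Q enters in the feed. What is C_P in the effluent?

1.01 mol·L⁻¹

Exit C_A = C_{A0}(1−X) = 3.96×0.644 = 2.550 mol·L⁻¹.
In a CSTR the entire volume is at exit conditions, so r_P = 0.667×2.550^1.5 = 2.716 and r_Q = 0.422×2.550 = 1.076.
Fraction of consumed A going to P: r_P/(r_P+r_Q) = 0.7162.
C_P = 0.7162·C_{A0}·X = 0.7162×3.96×0.356 = 1.01 mol·L⁻¹.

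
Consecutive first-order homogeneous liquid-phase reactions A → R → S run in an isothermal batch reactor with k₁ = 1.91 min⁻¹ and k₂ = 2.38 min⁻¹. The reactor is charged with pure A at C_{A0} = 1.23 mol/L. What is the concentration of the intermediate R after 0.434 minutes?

For first-order series with pure A initially, C_R(t) = k₁C_{A0}/(k₂−k₁)·(e^(−k₁t) − e^(−k₂t)).
e^(−k₁t) = e^(−1.91×0.434) = e^(−0.8289) = 0.4365; e^(−k₂t) = e^(−1.033) = 0.3560.
C_R = 1.91×1.23/(2.38−1.91) × (0.4365−0.3560) = 4.999×0.08055 = 0.4026 mol/L.

0.403 mol/L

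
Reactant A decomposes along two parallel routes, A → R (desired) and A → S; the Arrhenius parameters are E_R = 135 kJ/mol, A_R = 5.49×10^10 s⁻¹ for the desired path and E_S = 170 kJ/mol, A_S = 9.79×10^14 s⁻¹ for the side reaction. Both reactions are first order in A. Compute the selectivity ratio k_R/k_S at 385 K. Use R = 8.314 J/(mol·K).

3.14

k_R/k_S = (A_R/A_S)·exp[−(E_R−E_S)/(RT)] = (A_R/A_S)·exp[(E_S−E_R)/(RT)].
(E_S−E_R)/(RT) = (170−135)×10³/(8.314×385) = 35000/3201 = 10.93.
k_R/k_S = (5.49×10^10/9.79×10^14)·exp(10.93) = 5.608×10^-5 × 56076 = 3.14.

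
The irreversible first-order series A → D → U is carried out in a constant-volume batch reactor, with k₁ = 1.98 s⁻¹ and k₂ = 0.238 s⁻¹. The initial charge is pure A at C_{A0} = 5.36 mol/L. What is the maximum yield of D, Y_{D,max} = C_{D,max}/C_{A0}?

0.749

Evaluating C_D at t_opt = ln(k₂/k₁)/(k₂−k₁) gives C_{D,max}/C_{A0} = (k₁/k₂)^[k₂/(k₂−k₁)].
= (1.98/0.238)^(0.238/(0.238−1.98)) = (8.319)^(-0.1366) = 0.7487.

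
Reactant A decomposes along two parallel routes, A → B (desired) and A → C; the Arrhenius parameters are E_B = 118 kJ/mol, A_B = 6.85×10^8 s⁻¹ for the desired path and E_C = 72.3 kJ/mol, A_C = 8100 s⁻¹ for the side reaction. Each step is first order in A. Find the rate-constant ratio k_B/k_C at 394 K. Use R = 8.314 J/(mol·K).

k_B/k_C = (A_B/A_C)·exp[−(E_B−E_C)/(RT)] = (A_B/A_C)·exp[(E_C−E_B)/(RT)].
(E_C−E_B)/(RT) = (72.3−118)×10³/(8.314×394) = -45700/3276 = -13.95.
k_B/k_C = (6.85×10^8/8100)·exp(-13.95) = 84568 × 8.732×10^-7 = 0.0738.

0.0738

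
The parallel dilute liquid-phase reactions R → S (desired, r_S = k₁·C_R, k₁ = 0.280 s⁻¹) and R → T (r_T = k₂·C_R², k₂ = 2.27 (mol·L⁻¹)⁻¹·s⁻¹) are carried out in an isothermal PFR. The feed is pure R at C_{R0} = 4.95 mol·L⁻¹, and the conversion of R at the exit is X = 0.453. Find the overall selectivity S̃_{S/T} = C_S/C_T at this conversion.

C_R = C_{R0}(1−X) = 2.708 mol·L⁻¹.
Along a PFR/batch, dC_S/dC_R = −r_S/(r_S+r_T) = −k₁/(k₁+k₂·C_R).
Integrating from C_{R0} to C_R: C_S = (0.280/2.27)·ln[(0.280+2.27·4.95)/(0.280+2.27·2.71)] = 0.1233·ln(11.52/6.426) = 0.07196 mol·L⁻¹.
C_T = (C_{R0}−C_R)−C_S = 2.170 mol·L⁻¹; S̃_{S/T} = 0.07196/2.170 = 0.0332.

0.0332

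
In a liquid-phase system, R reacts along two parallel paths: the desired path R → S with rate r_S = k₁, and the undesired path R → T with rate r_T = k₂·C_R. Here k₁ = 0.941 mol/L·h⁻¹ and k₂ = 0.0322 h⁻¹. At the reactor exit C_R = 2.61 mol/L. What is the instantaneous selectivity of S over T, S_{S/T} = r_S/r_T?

S_{S/T} = r_S/r_T = (k₁)/(k₂·C_R) = (k₁/k₂)·C_R⁻¹.
= (0.941) / (0.0322×2.610) = 0.9410/0.08404 = 11.2.

11.2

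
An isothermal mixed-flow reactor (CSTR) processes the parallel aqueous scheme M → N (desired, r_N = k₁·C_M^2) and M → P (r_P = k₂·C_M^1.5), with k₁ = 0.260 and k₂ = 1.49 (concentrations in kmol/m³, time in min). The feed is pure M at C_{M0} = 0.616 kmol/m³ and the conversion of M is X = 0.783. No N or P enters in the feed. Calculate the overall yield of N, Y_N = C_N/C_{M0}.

Exit C_M = C_{M0}(1−X) = 0.616×0.217 = 0.1337 kmol/m³.
In a CSTR the entire volume is at exit conditions, so r_N = 0.260×0.1337^2 = 0.004646 and r_P = 1.49×0.1337^1.5 = 0.07282.
Fraction of consumed M going to N: r_N/(r_N+r_P) = 0.05997.
C_N = 0.05997·C_{M0}·X = 0.05997×0.616×0.783 = 0.0289 kmol/m³; Y_N = C_N/C_{M0} = 0.0470.

0.0470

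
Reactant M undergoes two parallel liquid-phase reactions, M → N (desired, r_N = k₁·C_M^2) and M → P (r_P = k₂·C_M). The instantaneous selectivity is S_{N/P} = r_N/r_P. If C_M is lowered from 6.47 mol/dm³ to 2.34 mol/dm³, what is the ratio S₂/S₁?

0.362

S_{N/P} = (k₁/k₂)·C_M, so S₂/S₁ = (C_{M,2}/C_{M,1}).
= 2.34/6.47 = 0.362.
Selectivity toward N falls as C_M falls — high-concentration operation is favoured.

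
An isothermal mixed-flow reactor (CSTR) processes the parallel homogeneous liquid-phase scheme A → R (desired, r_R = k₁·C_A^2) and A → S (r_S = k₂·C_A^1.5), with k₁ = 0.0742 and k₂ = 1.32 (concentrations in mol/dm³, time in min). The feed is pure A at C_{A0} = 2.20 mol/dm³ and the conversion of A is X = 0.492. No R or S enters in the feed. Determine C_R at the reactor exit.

0.0607 mol/dm³

Exit C_A = C_{A0}(1−X) = 2.20×0.508 = 1.118 mol/dm³.
A CSTR operates uniformly at the exit composition, giving r_R = 0.09268 and r_S = 1.560 (each k·C_A^n at C_A = 1.118).
Fraction of consumed A going to R: r_R/(r_R+r_S) = 0.05609.
C_R = 0.05609·C_{A0}·X = 0.05609×2.20×0.492 = 0.0607 mol/dm³.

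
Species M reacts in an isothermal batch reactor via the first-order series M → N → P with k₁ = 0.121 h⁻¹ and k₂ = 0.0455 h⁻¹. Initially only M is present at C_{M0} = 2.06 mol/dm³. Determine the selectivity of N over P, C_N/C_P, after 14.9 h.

The intermediate concentration in a first-order A→B→C sequence is C_N = k₁C_{M0}(e^(−k₁t) − e^(−k₂t))/(k₂−k₁).
e^(−k₁t) = e^(−0.121×14.9) = e^(−1.803) = 0.1648; e^(−k₂t) = e^(−0.6780) = 0.5077.
C_N = 0.121×2.06/(0.0455−0.121) × (0.1648−0.5077) = (-3.301)×(-0.3428) = 1.132 mol/dm³.
C_M = C_{M0}e^(−k₁t) = 0.3395 mol/dm³, so C_P = C_{M0}−C_M−C_N = 0.5886 mol/dm³; C_N/C_P = 1.92.

1.92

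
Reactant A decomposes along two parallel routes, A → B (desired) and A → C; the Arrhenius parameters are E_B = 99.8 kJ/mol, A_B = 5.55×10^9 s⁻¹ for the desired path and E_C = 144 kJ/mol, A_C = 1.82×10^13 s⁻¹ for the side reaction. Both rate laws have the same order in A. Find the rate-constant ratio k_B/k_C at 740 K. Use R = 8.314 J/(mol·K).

Since both paths have the same order in A, the concentration cancels and S_{B/C} = k_B/k_C = (A_B/A_C)·exp[(E_C−E_B)/(RT)].
(E_C−E_B)/(RT) = (144−99.8)×10³/(8.314×740) = 44200/6152 = 7.184.
k_B/k_C = (5.55×10^9/1.82×10^13)·exp(7.184) = 3.049×10^-4 × 1318 = 0.402.

0.402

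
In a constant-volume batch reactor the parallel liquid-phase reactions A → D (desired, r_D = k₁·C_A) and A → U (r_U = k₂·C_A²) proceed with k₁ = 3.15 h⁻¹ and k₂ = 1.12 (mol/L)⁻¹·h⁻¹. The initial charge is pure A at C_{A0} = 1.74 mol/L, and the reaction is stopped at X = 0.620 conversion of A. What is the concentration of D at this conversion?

0.761 mol/L

C_A = C_{A0}(1−X) = 0.6612 mol/L.
Along a PFR/batch, dC_D/dC_A = −r_D/(r_D+r_U) = −k₁/(k₁+k₂·C_A).
Integrating from C_{A0} to C_A: C_D = (3.15/1.12)·ln[(3.15+1.12·1.74)/(3.15+1.12·0.661)] = 2.812·ln(5.099/3.891) = 0.7607 mol/L.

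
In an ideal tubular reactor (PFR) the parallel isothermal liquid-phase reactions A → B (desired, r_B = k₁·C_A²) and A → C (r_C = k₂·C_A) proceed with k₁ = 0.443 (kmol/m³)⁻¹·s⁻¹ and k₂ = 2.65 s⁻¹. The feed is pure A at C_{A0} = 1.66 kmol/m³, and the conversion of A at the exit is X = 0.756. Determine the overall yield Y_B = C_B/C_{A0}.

C_A = C_{A0}(1−X) = 0.4050 kmol/m³.
Along a PFR/batch, dC_C/dC_A = −r_C/(r_B+r_C) = −k₂/(k₂+k₁·C_A).
Integrating from C_{A0} to C_A: C_C = (2.65/0.443)·ln[(2.65+0.443·1.66)/(2.65+0.443·0.405)] = 5.982·ln(3.385/2.829) = 1.073 kmol/m³.
Then C_B = (C_{A0}−C_A) − C_C = 1.255 − 1.073 = 0.1819 kmol/m³.
Y_B = C_B/C_{A0} = 0.1819/1.66 = 0.110.

0.110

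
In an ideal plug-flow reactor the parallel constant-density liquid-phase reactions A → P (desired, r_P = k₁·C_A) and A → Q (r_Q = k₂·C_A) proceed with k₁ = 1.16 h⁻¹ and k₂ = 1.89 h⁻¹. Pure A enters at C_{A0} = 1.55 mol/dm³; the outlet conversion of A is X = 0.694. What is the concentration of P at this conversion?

C_A = C_{A0}(1−X) = 0.4743 mol/dm³.
Both paths are first order in A, so the instantaneous fraction to P is constant: dC_P/d(−C_A) = k₁/(k₁+k₂) = 0.3803.
C_P = 0.3803·(C_{A0}−C_A) = 0.3803×1.076 = 0.409 mol/dm³.

0.409 mol/dm³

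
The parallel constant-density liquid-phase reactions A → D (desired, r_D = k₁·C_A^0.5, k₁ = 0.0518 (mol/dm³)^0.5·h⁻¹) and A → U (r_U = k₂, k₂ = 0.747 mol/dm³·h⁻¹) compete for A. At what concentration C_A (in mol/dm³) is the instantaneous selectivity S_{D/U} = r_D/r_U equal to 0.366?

S_{D/U} = (k₁/k₂)·C_A^0.5 ⇒ C_A = (S·k₂/k₁)^(2).
= (0.366×0.747/0.0518)^(2) = (5.278)^(2) = 27.9 mol/dm³.

27.9 mol/dm³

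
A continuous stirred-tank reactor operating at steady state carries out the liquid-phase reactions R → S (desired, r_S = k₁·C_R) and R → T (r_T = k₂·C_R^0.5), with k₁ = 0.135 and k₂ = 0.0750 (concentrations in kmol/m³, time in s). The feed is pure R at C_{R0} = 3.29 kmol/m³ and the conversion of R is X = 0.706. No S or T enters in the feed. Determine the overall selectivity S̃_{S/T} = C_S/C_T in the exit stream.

1.77

Exit C_R = C_{R0}(1−X) = 3.29×0.294 = 0.9673 kmol/m³.
In a CSTR the entire volume is at exit conditions, so r_S = 0.135×0.9673 = 0.1306 and r_T = 0.0750×0.9673^0.5 = 0.07376.
Overall selectivity = C_S/C_T = r_Sτ/(r_Tτ) = r_S/r_T = 1.77.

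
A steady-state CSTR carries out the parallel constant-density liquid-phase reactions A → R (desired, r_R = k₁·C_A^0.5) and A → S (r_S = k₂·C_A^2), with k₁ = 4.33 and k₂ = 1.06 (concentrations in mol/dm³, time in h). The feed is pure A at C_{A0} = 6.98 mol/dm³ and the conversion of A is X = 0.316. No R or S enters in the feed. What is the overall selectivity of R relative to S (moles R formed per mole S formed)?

Exit C_A = C_{A0}(1−X) = 6.98×0.684 = 4.774 mol/dm³.
A CSTR operates uniformly at the exit composition, giving r_R = 9.461 and r_S = 24.16 (each k·C_A^n at C_A = 4.774).
Overall selectivity = C_R/C_S = r_Rτ/(r_Sτ) = r_R/r_S = 0.392.

0.392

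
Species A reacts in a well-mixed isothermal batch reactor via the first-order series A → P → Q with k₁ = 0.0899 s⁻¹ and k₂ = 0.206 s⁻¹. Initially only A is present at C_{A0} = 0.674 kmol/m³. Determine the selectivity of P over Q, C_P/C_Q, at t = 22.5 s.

Solving the coupled first-order balances gives C_P(t) = [k₁/(k₂−k₁)]·C_{A0}·(e^(−k₁t) − e^(−k₂t)).
e^(−k₁t) = e^(−0.0899×22.5) = e^(−2.023) = 0.1323; e^(−k₂t) = e^(−4.635) = 0.009706.
C_P = 0.0899×0.674/(0.206−0.0899) × (0.1323−0.009706) = 0.5219×0.1226 = 0.06398 kmol/m³.
C_A = C_{A0}e^(−k₁t) = 0.08916 kmol/m³, so C_Q = C_{A0}−C_A−C_P = 0.5209 kmol/m³; C_P/C_Q = 0.123.

0.123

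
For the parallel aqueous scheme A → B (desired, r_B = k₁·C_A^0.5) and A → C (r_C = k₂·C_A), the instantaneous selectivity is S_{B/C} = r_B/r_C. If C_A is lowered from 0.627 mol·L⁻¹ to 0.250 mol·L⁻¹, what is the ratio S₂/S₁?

1.58

S_{B/C} = (k₁/k₂)·C_A^-0.5, so S₂/S₁ = (C_{A,2}/C_{A,1})^-0.5.
= (0.250/0.627)^(-0.5) = (0.3987)^(-0.5) = 1.58.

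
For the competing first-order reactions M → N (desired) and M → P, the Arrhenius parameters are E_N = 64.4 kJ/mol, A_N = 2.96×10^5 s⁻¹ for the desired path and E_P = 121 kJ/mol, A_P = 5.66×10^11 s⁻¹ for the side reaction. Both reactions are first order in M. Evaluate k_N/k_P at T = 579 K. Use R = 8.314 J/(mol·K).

0.0668

k_N/k_P = (A_N/A_P)·exp[−(E_N−E_P)/(RT)] = (A_N/A_P)·exp[(E_P−E_N)/(RT)].
(E_P−E_N)/(RT) = (121−64.4)×10³/(8.314×579) = 56600/4814 = 11.76.
k_N/k_P = (2.96×10^5/5.66×10^11)·exp(11.76) = 5.230×10^-7 × 1.278×10^5 = 0.0668.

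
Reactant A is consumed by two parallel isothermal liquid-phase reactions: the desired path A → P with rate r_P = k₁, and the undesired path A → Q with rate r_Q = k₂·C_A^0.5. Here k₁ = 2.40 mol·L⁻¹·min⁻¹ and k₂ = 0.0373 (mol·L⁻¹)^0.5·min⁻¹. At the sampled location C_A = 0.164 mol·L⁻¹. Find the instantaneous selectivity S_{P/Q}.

159

S_{P/Q} = r_P/r_Q = (k₁)/(k₂·C_A^0.5) = (k₁/k₂)·C_A^-0.5.
= (2.40) / (0.0373×0.1640^0.5) = 2.400/0.01511 = 159.
The undesired path is higher order in A, so low C_A (CSTR or dilute feed) favours P.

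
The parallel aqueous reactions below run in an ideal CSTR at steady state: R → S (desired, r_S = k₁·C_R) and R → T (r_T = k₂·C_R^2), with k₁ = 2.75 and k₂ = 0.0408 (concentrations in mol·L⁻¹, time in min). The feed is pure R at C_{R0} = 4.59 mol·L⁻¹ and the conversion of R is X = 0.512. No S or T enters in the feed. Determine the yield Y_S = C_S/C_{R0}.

Exit C_R = C_{R0}(1−X) = 4.59×0.488 = 2.240 mol·L⁻¹.
Rates in a CSTR are evaluated at the outlet concentration: r_S = 2.75×2.240 = 6.160, r_T = 0.0408×2.240^2 = 0.2047.
Fraction of consumed R going to S: r_S/(r_S+r_T) = 0.9678.
C_S = 0.9678·C_{R0}·X = 0.9678×4.59×0.512 = 2.27 mol·L⁻¹; Y_S = C_S/C_{R0} = 0.496.

0.496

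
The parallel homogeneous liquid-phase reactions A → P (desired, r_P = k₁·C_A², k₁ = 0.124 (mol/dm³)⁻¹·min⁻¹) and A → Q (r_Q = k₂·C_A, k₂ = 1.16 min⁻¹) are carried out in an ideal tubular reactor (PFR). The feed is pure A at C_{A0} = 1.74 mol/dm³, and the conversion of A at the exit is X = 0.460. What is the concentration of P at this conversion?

C_A = C_{A0}(1−X) = 0.9396 mol/dm³.
Along a PFR/batch, dC_Q/dC_A = −r_Q/(r_P+r_Q) = −k₂/(k₂+k₁·C_A).
Integrating from C_{A0} to C_A: C_Q = (1.16/0.124)·ln[(1.16+0.124·1.74)/(1.16+0.124·0.940)] = 9.355·ln(1.376/1.277) = 0.7005 mol/dm³.
Then C_P = (C_{A0}−C_A) − C_Q = 0.8004 − 0.7005 = 0.09995 mol/dm³.

0.0999 mol/dm³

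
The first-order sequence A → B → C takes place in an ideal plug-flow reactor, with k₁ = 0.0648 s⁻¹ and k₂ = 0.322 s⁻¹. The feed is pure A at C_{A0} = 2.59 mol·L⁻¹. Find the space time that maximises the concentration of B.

For first-order series the maximum of C_B occurs at τ_opt = ln(k₂/k₁)/(k₂−k₁).
= ln(0.322/0.0648)/(0.322−0.0648) = ln(4.969)/0.2572 = 1.603/0.2572 = 6.23 s.

6.23 s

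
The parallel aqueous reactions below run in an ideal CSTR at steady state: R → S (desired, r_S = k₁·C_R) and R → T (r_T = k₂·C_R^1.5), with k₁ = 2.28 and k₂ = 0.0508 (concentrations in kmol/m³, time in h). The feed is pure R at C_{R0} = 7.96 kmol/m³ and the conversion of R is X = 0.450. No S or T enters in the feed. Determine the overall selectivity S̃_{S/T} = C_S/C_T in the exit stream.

21.5

Exit C_R = C_{R0}(1−X) = 7.96×0.550 = 4.378 kmol/m³.
In a CSTR the entire volume is at exit conditions, so r_S = 2.28×4.378 = 9.982 and r_T = 0.0508×4.378^1.5 = 0.4653.
Overall selectivity = C_S/C_T = r_Sτ/(r_Tτ) = r_S/r_T = 21.5.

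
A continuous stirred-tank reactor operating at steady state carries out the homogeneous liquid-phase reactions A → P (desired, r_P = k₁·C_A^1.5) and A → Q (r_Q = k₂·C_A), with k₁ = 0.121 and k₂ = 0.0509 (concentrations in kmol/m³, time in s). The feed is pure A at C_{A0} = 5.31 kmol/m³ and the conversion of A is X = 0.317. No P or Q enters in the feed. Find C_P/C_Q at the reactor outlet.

4.53

Exit C_A = C_{A0}(1−X) = 5.31×0.683 = 3.627 kmol/m³.
A CSTR operates uniformly at the exit composition, giving r_P = 0.8357 and r_Q = 0.1846 (each k·C_A^n at C_A = 3.627).
Overall selectivity = C_P/C_Q = r_Pτ/(r_Qτ) = r_P/r_Q = 4.53.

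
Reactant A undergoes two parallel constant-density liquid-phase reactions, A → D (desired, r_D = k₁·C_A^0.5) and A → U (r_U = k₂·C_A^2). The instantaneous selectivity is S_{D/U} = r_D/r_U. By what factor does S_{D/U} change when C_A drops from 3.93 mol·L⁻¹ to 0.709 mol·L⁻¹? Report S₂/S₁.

S_{D/U} = (k₁/k₂)·C_A^-1.5, so S₂/S₁ = (C_{A,2}/C_{A,1})^-1.5.
= (0.709/3.93)^(-1.5) = (0.1804)^(-1.5) = 13.1.

13.1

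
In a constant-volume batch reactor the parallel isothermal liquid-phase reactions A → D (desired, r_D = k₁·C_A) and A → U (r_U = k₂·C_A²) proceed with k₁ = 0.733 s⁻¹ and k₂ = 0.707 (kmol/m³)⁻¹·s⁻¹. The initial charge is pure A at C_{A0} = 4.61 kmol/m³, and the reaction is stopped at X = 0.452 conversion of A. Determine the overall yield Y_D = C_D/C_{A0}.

C_A = C_{A0}(1−X) = 2.526 kmol/m³.
Along a PFR/batch, dC_D/dC_A = −r_D/(r_D+r_U) = −k₁/(k₁+k₂·C_A).
Integrating from C_{A0} to C_A: C_D = (0.733/0.707)·ln[(0.733+0.707·4.61)/(0.733+0.707·2.53)] = 1.037·ln(3.992/2.519) = 0.4774 kmol/m³.
Y_D = C_D/C_{A0} = 0.4774/4.61 = 0.104.

0.104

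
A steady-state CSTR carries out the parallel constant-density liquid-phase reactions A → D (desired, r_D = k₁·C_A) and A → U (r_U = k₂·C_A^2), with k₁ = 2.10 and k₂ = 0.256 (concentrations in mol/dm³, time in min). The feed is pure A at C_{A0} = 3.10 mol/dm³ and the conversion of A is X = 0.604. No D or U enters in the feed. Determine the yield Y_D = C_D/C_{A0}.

Exit C_A = C_{A0}(1−X) = 3.10×0.396 = 1.228 mol/dm³.
A CSTR operates uniformly at the exit composition, giving r_D = 2.578 and r_U = 0.3858 (each k·C_A^n at C_A = 1.228).
Fraction of consumed A going to D: r_D/(r_D+r_U) = 0.8698.
C_D = 0.8698·C_{A0}·X = 0.8698×3.10×0.604 = 1.63 mol/dm³; Y_D = C_D/C_{A0} = 0.525.

0.525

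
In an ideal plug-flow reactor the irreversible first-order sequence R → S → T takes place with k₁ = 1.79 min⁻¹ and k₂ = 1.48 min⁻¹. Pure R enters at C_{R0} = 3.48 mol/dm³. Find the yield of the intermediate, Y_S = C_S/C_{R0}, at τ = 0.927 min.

0.366

The intermediate concentration in a first-order A→B→C sequence is C_S = k₁C_{R0}(e^(−k₁τ) − e^(−k₂τ))/(k₂−k₁).
e^(−k₁τ) = e^(−1.79×0.927) = e^(−1.659) = 0.1903; e^(−k₂τ) = e^(−1.372) = 0.2536.
C_S = 1.79×3.48/(1.48−1.79) × (0.1903−0.2536) = (-20.09)×(-0.06334) = 1.273 mol/dm³.
Y_S = C_S/C_{R0} = 1.273/3.48 = 0.366.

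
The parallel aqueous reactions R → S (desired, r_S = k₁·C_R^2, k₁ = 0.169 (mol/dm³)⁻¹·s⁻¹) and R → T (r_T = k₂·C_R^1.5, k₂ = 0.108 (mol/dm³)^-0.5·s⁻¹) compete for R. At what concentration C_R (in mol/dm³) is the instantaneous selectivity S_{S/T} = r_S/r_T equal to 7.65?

S_{S/T} = (k₁/k₂)·C_R^0.5 ⇒ C_R = (S·k₂/k₁)^(2).
= (7.65×0.108/0.169)^(2) = (4.889)^(2) = 23.9 mol/dm³.

23.9 mol/dm³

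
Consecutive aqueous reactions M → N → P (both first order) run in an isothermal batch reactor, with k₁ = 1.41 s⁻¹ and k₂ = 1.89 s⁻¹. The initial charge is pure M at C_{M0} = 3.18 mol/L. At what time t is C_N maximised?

For first-order series the maximum of C_N occurs at t_opt = ln(k₂/k₁)/(k₂−k₁).
= ln(1.89/1.41)/(1.89−1.41) = ln(1.340)/0.4800 = 0.2930/0.4800 = 0.610 s.

0.610 s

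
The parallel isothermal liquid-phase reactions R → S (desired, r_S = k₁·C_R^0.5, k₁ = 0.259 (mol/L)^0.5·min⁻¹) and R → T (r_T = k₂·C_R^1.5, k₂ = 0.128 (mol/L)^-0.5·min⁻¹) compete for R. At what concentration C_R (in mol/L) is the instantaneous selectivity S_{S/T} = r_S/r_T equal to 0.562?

S_{S/T} = (k₁/k₂)·C_R⁻¹ ⇒ C_R = (S·k₂/k₁)^(-1).
= (0.562×0.128/0.259)^(-1) = (0.2777)^(-1) = 3.60 mol/L.

3.60 mol/L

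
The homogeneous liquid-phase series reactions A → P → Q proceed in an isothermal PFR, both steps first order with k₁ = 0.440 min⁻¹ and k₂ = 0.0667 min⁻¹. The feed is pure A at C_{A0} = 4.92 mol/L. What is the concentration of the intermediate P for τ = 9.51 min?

For first-order series with pure A initially, C_P(τ) = k₁C_{A0}/(k₂−k₁)·(e^(−k₁τ) − e^(−k₂τ)).
e^(−k₁τ) = e^(−0.440×9.51) = e^(−4.184) = 0.01523; e^(−k₂τ) = e^(−0.6343) = 0.5303.
C_P = 0.440×4.92/(0.0667−0.440) × (0.01523−0.5303) = (-5.799)×(-0.5151) = 2.987 mol/L.

2.99 mol/L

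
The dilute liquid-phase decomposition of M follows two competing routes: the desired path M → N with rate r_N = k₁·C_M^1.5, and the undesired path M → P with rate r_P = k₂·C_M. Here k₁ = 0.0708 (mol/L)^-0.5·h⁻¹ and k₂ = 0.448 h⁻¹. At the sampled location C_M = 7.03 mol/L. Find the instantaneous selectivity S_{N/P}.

0.419

S_{N/P} = r_N/r_P = (k₁·C_M^1.5)/(k₂·C_M) = (k₁/k₂)·C_M^0.5.
= (0.0708×7.030^1.5) / (0.448×7.030) = 1.320/3.149 = 0.419.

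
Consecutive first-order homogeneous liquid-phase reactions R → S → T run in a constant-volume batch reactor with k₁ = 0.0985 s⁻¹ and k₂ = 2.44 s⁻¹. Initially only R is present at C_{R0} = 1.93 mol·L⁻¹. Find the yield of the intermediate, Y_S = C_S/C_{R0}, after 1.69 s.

Solving the coupled first-order balances gives C_S(t) = [k₁/(k₂−k₁)]·C_{R0}·(e^(−k₁t) − e^(−k₂t)).
e^(−k₁t) = e^(−0.0985×1.69) = e^(−0.1665) = 0.8467; e^(−k₂t) = e^(−4.124) = 0.01619.
C_S = 0.0985×1.93/(2.44−0.0985) × (0.8467−0.01619) = 0.08119×0.8305 = 0.06743 mol·L⁻¹.
Y_S = C_S/C_{R0} = 0.06743/1.93 = 0.0349.

0.0349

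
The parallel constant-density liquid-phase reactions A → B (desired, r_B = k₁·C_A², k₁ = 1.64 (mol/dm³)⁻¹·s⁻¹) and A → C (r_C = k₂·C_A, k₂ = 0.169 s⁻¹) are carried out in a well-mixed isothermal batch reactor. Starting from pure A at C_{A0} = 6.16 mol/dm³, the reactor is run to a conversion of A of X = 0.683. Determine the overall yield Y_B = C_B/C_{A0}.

C_A = C_{A0}(1−X) = 1.953 mol/dm³.
Along a PFR/batch, dC_C/dC_A = −r_C/(r_B+r_C) = −k₂/(k₂+k₁·C_A).
Integrating from C_{A0} to C_A: C_C = (0.169/1.64)·ln[(0.169+1.64·6.16)/(0.169+1.64·1.95)] = 0.1030·ln(10.27/3.371) = 0.1148 mol/dm³.
Then C_B = (C_{A0}−C_A) − C_C = 4.207 − 0.1148 = 4.092 mol/dm³.
Y_B = C_B/C_{A0} = 4.092/6.16 = 0.664.

0.664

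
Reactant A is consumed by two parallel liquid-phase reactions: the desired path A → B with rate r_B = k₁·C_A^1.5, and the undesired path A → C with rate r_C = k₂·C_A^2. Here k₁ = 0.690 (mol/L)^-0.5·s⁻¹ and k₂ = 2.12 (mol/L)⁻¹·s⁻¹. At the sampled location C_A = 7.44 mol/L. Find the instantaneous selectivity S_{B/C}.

S_{B/C} = r_B/r_C = (k₁·C_A^1.5)/(k₂·C_A^2) = (k₁/k₂)·C_A^-0.5.
= (0.690×7.440^1.5) / (2.12×7.440^2) = 14.00/117.3 = 0.119.
The undesired path is higher order in A, so low C_A (CSTR or dilute feed) favours B.

0.119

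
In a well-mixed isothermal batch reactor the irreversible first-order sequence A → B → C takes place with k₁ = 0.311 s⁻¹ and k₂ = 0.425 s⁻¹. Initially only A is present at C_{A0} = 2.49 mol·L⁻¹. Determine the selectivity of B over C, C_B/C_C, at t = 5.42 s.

For first-order series with pure A initially, C_B(t) = k₁C_{A0}/(k₂−k₁)·(e^(−k₁t) − e^(−k₂t)).
e^(−k₁t) = e^(−0.311×5.42) = e^(−1.686) = 0.1853; e^(−k₂t) = e^(−2.304) = 0.09991.
C_B = 0.311×2.49/(0.425−0.311) × (0.1853−0.09991) = 6.793×0.08542 = 0.5803 mol·L⁻¹.
C_A = C_{A0}e^(−k₁t) = 0.4615 mol·L⁻¹, so C_C = C_{A0}−C_A−C_B = 1.448 mol·L⁻¹; C_B/C_C = 0.401.

0.401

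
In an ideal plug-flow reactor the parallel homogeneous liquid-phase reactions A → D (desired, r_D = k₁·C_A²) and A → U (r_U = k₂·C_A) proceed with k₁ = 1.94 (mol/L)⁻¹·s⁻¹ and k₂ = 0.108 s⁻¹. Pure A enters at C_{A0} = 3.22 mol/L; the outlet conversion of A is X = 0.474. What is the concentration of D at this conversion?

1.49 mol/L

C_A = C_{A0}(1−X) = 1.694 mol/L.
Along a PFR/batch, dC_U/dC_A = −r_U/(r_D+r_U) = −k₂/(k₂+k₁·C_A).
Integrating from C_{A0} to C_A: C_U = (0.108/1.94)·ln[(0.108+1.94·3.22)/(0.108+1.94·1.69)] = 0.05567·ln(6.355/3.394) = 0.03492 mol/L.
Then C_D = (C_{A0}−C_A) − C_U = 1.526 − 0.03492 = 1.491 mol/L.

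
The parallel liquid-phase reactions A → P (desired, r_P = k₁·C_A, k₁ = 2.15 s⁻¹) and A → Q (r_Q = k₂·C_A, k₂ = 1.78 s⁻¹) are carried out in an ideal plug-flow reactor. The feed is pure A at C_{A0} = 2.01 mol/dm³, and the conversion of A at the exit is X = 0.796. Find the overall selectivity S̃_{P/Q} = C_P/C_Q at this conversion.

1.21

C_A = C_{A0}(1−X) = 0.4100 mol/dm³.
Both paths are first order in A, so the instantaneous fraction to P is constant: dC_P/d(−C_A) = k₁/(k₁+k₂) = 0.5471.
C_P = 0.5471·(C_{A0}−C_A) = 0.5471×1.600 = 0.875 mol/dm³.
C_Q = (C_{A0}−C_A)−C_P = 0.7247 mol/dm³; S̃_{P/Q} = 0.8753/0.7247 = 1.21.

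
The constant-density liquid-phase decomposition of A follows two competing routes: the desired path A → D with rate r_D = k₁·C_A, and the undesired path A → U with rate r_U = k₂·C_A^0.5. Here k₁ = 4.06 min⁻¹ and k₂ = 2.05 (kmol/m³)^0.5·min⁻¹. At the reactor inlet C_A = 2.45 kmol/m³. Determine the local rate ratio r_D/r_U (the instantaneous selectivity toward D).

S_{D/U} = r_D/r_U = (k₁·C_A)/(k₂·C_A^0.5) = (k₁/k₂)·C_A^0.5.
= (4.06×2.450) / (2.05×2.450^0.5) = 9.947/3.209 = 3.10.

3.10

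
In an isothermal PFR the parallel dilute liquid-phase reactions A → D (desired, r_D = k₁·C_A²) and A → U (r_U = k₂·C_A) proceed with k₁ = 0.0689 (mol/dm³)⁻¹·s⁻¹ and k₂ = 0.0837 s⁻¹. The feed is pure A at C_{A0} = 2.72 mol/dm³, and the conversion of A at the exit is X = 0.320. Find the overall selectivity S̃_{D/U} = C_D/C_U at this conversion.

C_A = C_{A0}(1−X) = 1.850 mol/dm³.
Along a PFR/batch, dC_U/dC_A = −r_U/(r_D+r_U) = −k₂/(k₂+k₁·C_A).
Integrating from C_{A0} to C_A: C_U = (0.0837/0.0689)·ln[(0.0837+0.0689·2.72)/(0.0837+0.0689·1.85)] = 1.215·ln(0.2711/0.2111) = 0.3037 mol/dm³.
Then C_D = (C_{A0}−C_A) − C_U = 0.8704 − 0.3037 = 0.5667 mol/dm³.
S̃_{D/U} = C_D/C_U = 0.5667/0.3037 = 1.87.

1.87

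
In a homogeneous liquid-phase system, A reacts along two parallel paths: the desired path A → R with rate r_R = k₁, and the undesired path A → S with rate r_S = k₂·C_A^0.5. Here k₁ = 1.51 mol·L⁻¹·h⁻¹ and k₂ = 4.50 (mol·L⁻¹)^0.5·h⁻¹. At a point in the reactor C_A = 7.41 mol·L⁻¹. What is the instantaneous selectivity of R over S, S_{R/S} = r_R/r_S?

S_{R/S} = r_R/r_S = (k₁)/(k₂·C_A^0.5) = (k₁/k₂)·C_A^-0.5.
= (1.51) / (4.50×7.410^0.5) = 1.510/12.25 = 0.123.

0.123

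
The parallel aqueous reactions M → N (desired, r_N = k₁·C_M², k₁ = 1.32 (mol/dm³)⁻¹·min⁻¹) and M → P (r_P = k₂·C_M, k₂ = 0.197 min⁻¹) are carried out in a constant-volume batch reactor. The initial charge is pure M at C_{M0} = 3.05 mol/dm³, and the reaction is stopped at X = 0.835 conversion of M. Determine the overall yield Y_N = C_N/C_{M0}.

C_M = C_{M0}(1−X) = 0.5033 mol/dm³.
Along a PFR/batch, dC_P/dC_M = −r_P/(r_N+r_P) = −k₂/(k₂+k₁·C_M).
Integrating from C_{M0} to C_M: C_P = (0.197/1.32)·ln[(0.197+1.32·3.05)/(0.197+1.32·0.503)] = 0.1492·ln(4.223/0.8613) = 0.2373 mol/dm³.
Then C_N = (C_{M0}−C_M) − C_P = 2.547 − 0.2373 = 2.309 mol/dm³.
Y_N = C_N/C_{M0} = 2.309/3.05 = 0.757.

0.757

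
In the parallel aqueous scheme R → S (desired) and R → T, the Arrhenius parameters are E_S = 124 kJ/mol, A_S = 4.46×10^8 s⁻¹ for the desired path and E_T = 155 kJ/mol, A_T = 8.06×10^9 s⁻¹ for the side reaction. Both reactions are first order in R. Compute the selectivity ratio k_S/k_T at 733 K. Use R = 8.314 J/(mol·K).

With equal orders, S_{S/T} = k_S/k_T = (A_S/A_T)·exp[(E_T−E_S)/(RT)].
(E_T−E_S)/(RT) = (155−124)×10³/(8.314×733) = 31000/6094 = 5.087.
k_S/k_T = (4.46×10^8/8.06×10^9)·exp(5.087) = 0.05533 × 161.9 = 8.96.
Since E_S < E_T, lowering the temperature improves selectivity toward S.

8.96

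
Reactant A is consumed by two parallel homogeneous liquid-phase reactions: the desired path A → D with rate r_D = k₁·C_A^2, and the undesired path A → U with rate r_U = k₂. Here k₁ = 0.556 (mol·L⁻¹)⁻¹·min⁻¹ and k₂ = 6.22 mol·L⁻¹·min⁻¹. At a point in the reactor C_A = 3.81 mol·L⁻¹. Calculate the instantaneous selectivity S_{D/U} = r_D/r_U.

S_{D/U} = r_D/r_U = (k₁·C_A^2)/(k₂) = (k₁/k₂)·C_A^2.
= (0.556×3.810^2) / (6.22) = 8.071/6.220 = 1.30.
Since the desired path is higher order in A, keeping C_A high (PFR or concentrated feed) favours D.

1.30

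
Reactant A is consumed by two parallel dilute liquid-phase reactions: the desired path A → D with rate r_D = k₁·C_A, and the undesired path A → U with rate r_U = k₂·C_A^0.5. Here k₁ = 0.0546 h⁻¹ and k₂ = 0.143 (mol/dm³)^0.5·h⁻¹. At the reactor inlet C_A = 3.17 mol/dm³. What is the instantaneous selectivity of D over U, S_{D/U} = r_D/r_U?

0.680

S_{D/U} = r_D/r_U = (k₁·C_A)/(k₂·C_A^0.5) = (k₁/k₂)·C_A^0.5.
= (0.0546×3.170) / (0.143×3.170^0.5) = 0.1731/0.2546 = 0.680.
Since the desired path is higher order in A, keeping C_A high (PFR or concentrated feed) favours D.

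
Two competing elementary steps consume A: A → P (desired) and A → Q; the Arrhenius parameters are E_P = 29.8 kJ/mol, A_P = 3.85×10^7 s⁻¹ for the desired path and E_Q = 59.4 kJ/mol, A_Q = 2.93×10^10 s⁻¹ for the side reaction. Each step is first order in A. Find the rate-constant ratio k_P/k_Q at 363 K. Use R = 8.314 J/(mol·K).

23.9

With equal orders, S_{P/Q} = k_P/k_Q = (A_P/A_Q)·exp[(E_Q−E_P)/(RT)].
(E_Q−E_P)/(RT) = (59.4−29.8)×10³/(8.314×363) = 29600/3018 = 9.808.
k_P/k_Q = (3.85×10^7/2.93×10^10)·exp(9.808) = 0.001314 × 18176 = 23.9.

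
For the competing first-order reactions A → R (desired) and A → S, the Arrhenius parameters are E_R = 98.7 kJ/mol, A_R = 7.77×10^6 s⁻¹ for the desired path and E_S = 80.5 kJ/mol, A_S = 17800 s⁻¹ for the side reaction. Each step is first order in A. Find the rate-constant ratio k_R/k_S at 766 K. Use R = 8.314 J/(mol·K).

25.1

Since both paths have the same order in A, the concentration cancels and S_{R/S} = k_R/k_S = (A_R/A_S)·exp[(E_S−E_R)/(RT)].
(E_S−E_R)/(RT) = (80.5−98.7)×10³/(8.314×766) = -18200/6369 = -2.858.
k_R/k_S = (7.77×10^6/17800)·exp(-2.858) = 436.5 × 0.05739 = 25.1.
Since E_R > E_S, raising the temperature improves selectivity toward R.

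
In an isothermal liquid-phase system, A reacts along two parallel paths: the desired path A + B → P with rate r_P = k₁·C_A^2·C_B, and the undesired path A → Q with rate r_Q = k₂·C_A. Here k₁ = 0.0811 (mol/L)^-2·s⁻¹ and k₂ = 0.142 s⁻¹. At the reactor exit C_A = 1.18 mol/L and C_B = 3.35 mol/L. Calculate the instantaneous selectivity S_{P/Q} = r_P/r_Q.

S_{P/Q} = r_P/r_Q = (k₁·C_A^2·C_B)/(k₂·C_A) = (k₁/k₂)·C_A·C_B.
= (0.0811×1.180^2×3.350) / (0.142×1.180) = 0.3783/0.1676 = 2.26.
Since the desired path is higher order in A, keeping C_A high (PFR or concentrated feed) favours P.

2.26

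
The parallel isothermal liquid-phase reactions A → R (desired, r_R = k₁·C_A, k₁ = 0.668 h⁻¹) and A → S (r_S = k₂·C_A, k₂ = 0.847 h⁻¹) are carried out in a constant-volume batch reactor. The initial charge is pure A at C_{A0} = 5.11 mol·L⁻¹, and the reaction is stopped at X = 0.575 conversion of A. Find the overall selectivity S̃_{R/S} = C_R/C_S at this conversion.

0.789

C_A = C_{A0}(1−X) = 2.172 mol·L⁻¹.
Both paths are first order in A, so the instantaneous fraction to R is constant: dC_R/d(−C_A) = k₁/(k₁+k₂) = 0.4409.
C_R = 0.4409·(C_{A0}−C_A) = 0.4409×2.938 = 1.30 mol·L⁻¹.
C_S = (C_{A0}−C_A)−C_R = 1.643 mol·L⁻¹; S̃_{R/S} = 1.296/1.643 = 0.789.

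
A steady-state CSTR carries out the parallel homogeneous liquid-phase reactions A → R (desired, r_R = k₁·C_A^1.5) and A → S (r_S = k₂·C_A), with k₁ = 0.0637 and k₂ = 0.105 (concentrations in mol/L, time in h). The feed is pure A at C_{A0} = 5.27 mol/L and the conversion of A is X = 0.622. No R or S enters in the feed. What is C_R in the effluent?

Exit C_A = C_{A0}(1−X) = 5.27×0.378 = 1.992 mol/L.
A CSTR operates uniformly at the exit composition, giving r_R = 0.1791 and r_S = 0.2092 (each k·C_A^n at C_A = 1.992).
Fraction of consumed A going to R: r_R/(r_R+r_S) = 0.4613.
C_R = 0.4613·C_{A0}·X = 0.4613×5.27×0.622 = 1.51 mol/L.

1.51 mol/L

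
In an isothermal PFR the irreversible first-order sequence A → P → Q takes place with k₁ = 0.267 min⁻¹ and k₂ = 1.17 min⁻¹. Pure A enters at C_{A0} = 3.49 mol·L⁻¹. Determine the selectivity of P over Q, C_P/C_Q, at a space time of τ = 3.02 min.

0.287

For first-order series with pure A initially, C_P(τ) = k₁C_{A0}/(k₂−k₁)·(e^(−k₁τ) − e^(−k₂τ)).
e^(−k₁τ) = e^(−0.267×3.02) = e^(−0.8063) = 0.4465; e^(−k₂τ) = e^(−3.533) = 0.02921.
C_P = 0.267×3.49/(1.17−0.267) × (0.4465−0.02921) = 1.032×0.4173 = 0.4306 mol·L⁻¹.
C_A = C_{A0}e^(−k₁τ) = 1.558 mol·L⁻¹, so C_Q = C_{A0}−C_A−C_P = 1.501 mol·L⁻¹; C_P/C_Q = 0.287.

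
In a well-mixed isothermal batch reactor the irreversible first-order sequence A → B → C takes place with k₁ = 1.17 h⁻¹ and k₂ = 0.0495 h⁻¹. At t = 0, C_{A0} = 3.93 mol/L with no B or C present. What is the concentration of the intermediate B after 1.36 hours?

Solving the coupled first-order balances gives C_B(t) = [k₁/(k₂−k₁)]·C_{A0}·(e^(−k₁t) − e^(−k₂t)).
e^(−k₁t) = e^(−1.17×1.36) = e^(−1.591) = 0.2037; e^(−k₂t) = e^(−0.06732) = 0.9349.
C_B = 1.17×3.93/(0.0495−1.17) × (0.2037−0.9349) = (-4.104)×(-0.7312) = 3.001 mol/L.

3.00 mol/L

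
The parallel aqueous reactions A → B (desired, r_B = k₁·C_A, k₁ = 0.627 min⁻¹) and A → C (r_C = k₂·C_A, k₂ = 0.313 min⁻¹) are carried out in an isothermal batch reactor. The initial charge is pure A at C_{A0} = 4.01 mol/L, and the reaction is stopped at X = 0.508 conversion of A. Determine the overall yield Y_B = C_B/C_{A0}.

0.339

C_A = C_{A0}(1−X) = 1.973 mol/L.
Both paths are first order in A, so the instantaneous fraction to B is constant: dC_B/d(−C_A) = k₁/(k₁+k₂) = 0.6670.
C_B = 0.6670·(C_{A0}−C_A) = 0.6670×2.037 = 1.36 mol/L.
Y_B = C_B/C_{A0} = 1.359/4.01 = 0.339.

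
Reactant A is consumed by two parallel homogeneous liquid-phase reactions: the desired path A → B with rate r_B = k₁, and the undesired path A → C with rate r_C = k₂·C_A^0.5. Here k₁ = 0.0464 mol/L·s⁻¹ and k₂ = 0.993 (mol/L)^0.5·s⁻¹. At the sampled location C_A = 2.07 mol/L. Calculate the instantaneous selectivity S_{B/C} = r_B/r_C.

0.0325

S_{B/C} = r_B/r_C = (k₁)/(k₂·C_A^0.5) = (k₁/k₂)·C_A^-0.5.
= (0.0464) / (0.993×2.070^0.5) = 0.04640/1.429 = 0.0325.
The undesired path is higher order in A, so low C_A (CSTR or dilute feed) favours B.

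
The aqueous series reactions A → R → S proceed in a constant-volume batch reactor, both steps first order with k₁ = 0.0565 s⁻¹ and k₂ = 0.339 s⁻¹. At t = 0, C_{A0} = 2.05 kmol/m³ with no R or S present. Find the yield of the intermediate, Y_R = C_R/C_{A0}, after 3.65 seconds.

Solving the coupled first-order balances gives C_R(t) = [k₁/(k₂−k₁)]·C_{A0}·(e^(−k₁t) − e^(−k₂t)).
e^(−k₁t) = e^(−0.0565×3.65) = e^(−0.2062) = 0.8136; e^(−k₂t) = e^(−1.237) = 0.2902.
C_R = 0.0565×2.05/(0.339−0.0565) × (0.8136−0.2902) = 0.4100×0.5235 = 0.2146 kmol/m³.
Y_R = C_R/C_{A0} = 0.2146/2.05 = 0.105.

0.105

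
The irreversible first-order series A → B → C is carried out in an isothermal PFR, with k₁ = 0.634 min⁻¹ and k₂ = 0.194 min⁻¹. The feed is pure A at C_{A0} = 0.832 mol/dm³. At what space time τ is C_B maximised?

2.69 min

For first-order series the maximum of C_B occurs at τ_opt = ln(k₂/k₁)/(k₂−k₁).
= ln(0.194/0.634)/(0.194−0.634) = ln(0.3060)/-0.4400 = -1.184/-0.4400 = 2.69 min.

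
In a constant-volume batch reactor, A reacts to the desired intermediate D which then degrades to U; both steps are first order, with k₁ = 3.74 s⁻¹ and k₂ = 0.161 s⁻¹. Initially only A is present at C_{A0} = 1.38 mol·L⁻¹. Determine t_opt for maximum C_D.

0.879 s

For first-order series the maximum of C_D occurs at t_opt = ln(k₂/k₁)/(k₂−k₁).
= ln(0.161/3.74)/(0.161−3.74) = ln(0.04305)/-3.579 = -3.145/-3.579 = 0.879 s.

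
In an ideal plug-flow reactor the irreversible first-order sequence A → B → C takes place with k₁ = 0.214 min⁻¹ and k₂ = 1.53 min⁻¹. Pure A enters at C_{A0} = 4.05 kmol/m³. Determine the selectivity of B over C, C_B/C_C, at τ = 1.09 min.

0.892

For first-order series with pure A initially, C_B(τ) = k₁C_{A0}/(k₂−k₁)·(e^(−k₁τ) − e^(−k₂τ)).
e^(−k₁τ) = e^(−0.214×1.09) = e^(−0.2333) = 0.7919; e^(−k₂τ) = e^(−1.668) = 0.1887.
C_B = 0.214×4.05/(1.53−0.214) × (0.7919−0.1887) = 0.6586×0.6033 = 0.3973 kmol/m³.
C_A = C_{A0}e^(−k₁τ) = 3.207 kmol/m³, so C_C = C_{A0}−C_A−C_B = 0.4453 kmol/m³; C_B/C_C = 0.892.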